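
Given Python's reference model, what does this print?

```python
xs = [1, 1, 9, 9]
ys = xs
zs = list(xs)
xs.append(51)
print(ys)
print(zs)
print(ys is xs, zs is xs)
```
[1, 1, 9, 9, 51]
[1, 1, 9, 9]
True False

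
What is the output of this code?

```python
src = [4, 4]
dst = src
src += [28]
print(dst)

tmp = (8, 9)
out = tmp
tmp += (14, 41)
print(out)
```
[4, 4, 28]
(8, 9)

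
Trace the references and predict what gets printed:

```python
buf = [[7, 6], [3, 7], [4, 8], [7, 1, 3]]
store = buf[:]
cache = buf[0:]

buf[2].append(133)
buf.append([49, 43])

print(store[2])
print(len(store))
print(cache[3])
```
[4, 8, 133]
4
[7, 1, 3]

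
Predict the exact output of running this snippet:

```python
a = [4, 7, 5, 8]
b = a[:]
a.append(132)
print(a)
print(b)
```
[4, 7, 5, 8, 132]
[4, 7, 5, 8]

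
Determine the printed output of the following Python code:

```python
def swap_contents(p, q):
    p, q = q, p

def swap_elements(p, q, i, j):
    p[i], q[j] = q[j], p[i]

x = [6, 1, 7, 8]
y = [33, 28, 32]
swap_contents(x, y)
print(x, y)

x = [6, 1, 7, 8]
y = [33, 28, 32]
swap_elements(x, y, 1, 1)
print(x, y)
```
[6, 1, 7, 8] [33, 28, 32]
[6, 28, 7, 8] [33, 1, 32]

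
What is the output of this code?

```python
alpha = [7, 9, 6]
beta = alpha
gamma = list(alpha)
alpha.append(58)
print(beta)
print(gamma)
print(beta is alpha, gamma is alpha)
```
[7, 9, 6, 58]
[7, 9, 6]
True False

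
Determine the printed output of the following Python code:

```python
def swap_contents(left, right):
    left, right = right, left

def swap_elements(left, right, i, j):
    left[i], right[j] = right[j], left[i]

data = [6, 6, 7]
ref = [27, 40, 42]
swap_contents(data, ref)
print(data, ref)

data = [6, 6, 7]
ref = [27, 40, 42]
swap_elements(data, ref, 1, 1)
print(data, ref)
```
[6, 6, 7] [27, 40, 42]
[6, 40, 7] [27, 6, 42]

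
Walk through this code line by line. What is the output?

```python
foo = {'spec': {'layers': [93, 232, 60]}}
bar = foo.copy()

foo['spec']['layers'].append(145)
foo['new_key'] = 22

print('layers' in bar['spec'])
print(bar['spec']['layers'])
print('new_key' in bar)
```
True
[93, 232, 60, 145]
False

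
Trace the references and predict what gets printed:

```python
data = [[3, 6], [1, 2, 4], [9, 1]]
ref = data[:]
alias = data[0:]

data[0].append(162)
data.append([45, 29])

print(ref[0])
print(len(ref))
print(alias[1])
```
[3, 6, 162]
3
[1, 2, 4]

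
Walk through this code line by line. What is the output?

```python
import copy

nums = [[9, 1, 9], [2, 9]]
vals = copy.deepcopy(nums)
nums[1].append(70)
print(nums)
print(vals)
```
[[9, 1, 9], [2, 9, 70]]
[[9, 1, 9], [2, 9]]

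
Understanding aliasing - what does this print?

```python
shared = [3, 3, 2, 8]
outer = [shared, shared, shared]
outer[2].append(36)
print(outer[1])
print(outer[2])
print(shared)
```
[3, 3, 2, 8, 36]
[3, 3, 2, 8, 36]
[3, 3, 2, 8, 36]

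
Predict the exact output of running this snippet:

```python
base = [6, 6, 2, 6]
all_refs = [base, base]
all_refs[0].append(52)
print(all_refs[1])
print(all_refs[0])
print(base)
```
[6, 6, 2, 6, 52]
[6, 6, 2, 6, 52]
[6, 6, 2, 6, 52]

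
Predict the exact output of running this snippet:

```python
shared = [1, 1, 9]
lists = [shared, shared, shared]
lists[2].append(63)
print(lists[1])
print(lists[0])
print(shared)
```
[1, 1, 9, 63]
[1, 1, 9, 63]
[1, 1, 9, 63]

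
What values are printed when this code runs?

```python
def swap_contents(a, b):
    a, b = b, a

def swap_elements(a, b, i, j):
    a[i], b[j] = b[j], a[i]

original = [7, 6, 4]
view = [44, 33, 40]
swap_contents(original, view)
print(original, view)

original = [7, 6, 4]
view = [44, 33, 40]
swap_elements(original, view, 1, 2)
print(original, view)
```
[7, 6, 4] [44, 33, 40]
[7, 40, 4] [44, 33, 6]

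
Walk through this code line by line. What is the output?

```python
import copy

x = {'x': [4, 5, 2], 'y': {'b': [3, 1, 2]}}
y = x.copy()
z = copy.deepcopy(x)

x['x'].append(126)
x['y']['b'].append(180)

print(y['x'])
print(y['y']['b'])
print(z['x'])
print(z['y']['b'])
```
[4, 5, 2, 126]
[3, 1, 2, 180]
[4, 5, 2]
[3, 1, 2]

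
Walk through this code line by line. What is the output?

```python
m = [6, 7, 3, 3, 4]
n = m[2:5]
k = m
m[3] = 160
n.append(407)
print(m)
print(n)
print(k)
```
[6, 7, 3, 160, 4]
[3, 3, 4, 407]
[6, 7, 3, 160, 4]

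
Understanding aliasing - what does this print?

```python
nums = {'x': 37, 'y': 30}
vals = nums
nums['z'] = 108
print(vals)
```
{'x': 37, 'y': 30, 'z': 108}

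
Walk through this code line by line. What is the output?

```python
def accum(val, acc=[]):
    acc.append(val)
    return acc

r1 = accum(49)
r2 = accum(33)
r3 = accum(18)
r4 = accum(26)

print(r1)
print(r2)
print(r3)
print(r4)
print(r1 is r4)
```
[49, 33, 18, 26]
[49, 33, 18, 26]
[49, 33, 18, 26]
[49, 33, 18, 26]
True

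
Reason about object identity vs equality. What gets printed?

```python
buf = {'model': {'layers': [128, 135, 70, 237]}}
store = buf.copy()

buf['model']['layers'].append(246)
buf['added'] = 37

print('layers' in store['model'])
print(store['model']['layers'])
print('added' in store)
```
True
[128, 135, 70, 237, 246]
False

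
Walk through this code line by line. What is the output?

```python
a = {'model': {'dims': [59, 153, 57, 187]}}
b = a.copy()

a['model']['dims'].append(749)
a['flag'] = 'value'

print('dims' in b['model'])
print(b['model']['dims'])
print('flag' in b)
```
True
[59, 153, 57, 187, 749]
False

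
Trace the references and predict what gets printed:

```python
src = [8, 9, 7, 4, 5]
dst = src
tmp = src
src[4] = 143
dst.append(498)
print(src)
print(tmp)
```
[8, 9, 7, 4, 143, 498]
[8, 9, 7, 4, 143, 498]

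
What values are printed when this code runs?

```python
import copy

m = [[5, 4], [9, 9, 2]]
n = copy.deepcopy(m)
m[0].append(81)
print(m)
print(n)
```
[[5, 4, 81], [9, 9, 2]]
[[5, 4], [9, 9, 2]]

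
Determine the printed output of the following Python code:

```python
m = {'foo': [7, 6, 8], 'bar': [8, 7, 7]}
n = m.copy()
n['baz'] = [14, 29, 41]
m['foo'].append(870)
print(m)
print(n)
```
{'foo': [7, 6, 8, 870], 'bar': [8, 7, 7]}
{'foo': [7, 6, 8, 870], 'bar': [8, 7, 7], 'baz': [14, 29, 41]}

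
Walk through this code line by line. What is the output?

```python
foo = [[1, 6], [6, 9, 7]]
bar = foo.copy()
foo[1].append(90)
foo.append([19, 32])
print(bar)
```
[[1, 6], [6, 9, 7, 90]]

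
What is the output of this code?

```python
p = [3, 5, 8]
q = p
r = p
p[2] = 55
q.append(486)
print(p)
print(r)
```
[3, 5, 55, 486]
[3, 5, 55, 486]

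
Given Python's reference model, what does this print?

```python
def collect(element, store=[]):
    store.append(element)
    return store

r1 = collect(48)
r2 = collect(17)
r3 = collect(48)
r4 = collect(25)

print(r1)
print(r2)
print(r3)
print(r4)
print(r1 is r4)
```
[48, 17, 48, 25]
[48, 17, 48, 25]
[48, 17, 48, 25]
[48, 17, 48, 25]
True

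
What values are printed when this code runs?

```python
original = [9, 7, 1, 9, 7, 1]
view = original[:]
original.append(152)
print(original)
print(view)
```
[9, 7, 1, 9, 7, 1, 152]
[9, 7, 1, 9, 7, 1]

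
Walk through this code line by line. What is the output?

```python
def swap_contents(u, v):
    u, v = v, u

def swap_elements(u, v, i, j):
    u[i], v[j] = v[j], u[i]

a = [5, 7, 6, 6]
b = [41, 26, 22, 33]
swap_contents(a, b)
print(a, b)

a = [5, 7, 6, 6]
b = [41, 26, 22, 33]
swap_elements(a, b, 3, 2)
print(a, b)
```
[5, 7, 6, 6] [41, 26, 22, 33]
[5, 7, 6, 22] [41, 26, 6, 33]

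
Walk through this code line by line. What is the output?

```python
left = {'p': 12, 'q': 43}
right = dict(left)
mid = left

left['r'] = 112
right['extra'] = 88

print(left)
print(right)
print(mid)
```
{'p': 12, 'q': 43, 'r': 112}
{'p': 12, 'q': 43, 'extra': 88}
{'p': 12, 'q': 43, 'r': 112}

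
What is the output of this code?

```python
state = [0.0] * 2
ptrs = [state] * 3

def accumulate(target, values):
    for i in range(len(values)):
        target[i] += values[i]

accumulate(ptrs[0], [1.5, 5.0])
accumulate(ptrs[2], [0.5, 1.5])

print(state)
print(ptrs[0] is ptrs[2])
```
[2.0, 6.5]
True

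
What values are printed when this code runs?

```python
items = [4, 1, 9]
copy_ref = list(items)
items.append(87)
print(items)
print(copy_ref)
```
[4, 1, 9, 87]
[4, 1, 9]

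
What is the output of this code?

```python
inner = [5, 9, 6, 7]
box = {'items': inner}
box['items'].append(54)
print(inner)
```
[5, 9, 6, 7, 54]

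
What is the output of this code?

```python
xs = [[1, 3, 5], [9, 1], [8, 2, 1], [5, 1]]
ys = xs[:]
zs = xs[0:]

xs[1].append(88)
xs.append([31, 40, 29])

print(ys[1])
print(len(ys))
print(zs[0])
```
[9, 1, 88]
4
[1, 3, 5]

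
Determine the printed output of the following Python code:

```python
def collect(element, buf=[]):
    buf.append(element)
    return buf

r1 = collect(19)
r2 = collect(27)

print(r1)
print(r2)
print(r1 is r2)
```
[19, 27]
[19, 27]
True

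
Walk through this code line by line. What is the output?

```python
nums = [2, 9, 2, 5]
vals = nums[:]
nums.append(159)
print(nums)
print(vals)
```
[2, 9, 2, 5, 159]
[2, 9, 2, 5]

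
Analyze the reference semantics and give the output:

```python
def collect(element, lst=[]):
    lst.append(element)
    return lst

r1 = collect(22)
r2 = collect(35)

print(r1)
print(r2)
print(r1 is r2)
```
[22, 35]
[22, 35]
True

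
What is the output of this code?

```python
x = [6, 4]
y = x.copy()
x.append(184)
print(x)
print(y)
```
[6, 4, 184]
[6, 4]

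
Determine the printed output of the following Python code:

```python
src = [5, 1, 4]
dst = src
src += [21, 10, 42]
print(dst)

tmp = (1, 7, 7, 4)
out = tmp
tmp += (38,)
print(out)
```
[5, 1, 4, 21, 10, 42]
(1, 7, 7, 4)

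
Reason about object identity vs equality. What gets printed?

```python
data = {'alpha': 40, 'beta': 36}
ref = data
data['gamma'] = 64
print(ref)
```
{'alpha': 40, 'beta': 36, 'gamma': 64}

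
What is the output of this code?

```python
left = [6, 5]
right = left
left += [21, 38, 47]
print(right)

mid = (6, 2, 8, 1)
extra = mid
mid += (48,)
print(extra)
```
[6, 5, 21, 38, 47]
(6, 2, 8, 1)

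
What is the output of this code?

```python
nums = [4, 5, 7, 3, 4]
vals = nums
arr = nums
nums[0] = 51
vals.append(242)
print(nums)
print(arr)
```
[51, 5, 7, 3, 4, 242]
[51, 5, 7, 3, 4, 242]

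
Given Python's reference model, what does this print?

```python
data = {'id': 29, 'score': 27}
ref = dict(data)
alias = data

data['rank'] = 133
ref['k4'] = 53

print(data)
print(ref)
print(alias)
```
{'id': 29, 'score': 27, 'rank': 133}
{'id': 29, 'score': 27, 'k4': 53}
{'id': 29, 'score': 27, 'rank': 133}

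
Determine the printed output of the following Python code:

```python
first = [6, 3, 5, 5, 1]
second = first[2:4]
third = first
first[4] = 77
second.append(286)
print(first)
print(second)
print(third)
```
[6, 3, 5, 5, 77]
[5, 5, 286]
[6, 3, 5, 5, 77]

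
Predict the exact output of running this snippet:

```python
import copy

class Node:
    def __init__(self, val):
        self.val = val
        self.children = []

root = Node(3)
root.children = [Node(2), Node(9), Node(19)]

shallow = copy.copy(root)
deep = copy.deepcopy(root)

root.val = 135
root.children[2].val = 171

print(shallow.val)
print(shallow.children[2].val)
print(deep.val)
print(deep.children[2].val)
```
3
171
3
19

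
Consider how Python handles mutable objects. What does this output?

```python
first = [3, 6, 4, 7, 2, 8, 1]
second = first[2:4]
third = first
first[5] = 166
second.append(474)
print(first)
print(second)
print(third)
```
[3, 6, 4, 7, 2, 166, 1]
[4, 7, 474]
[3, 6, 4, 7, 2, 166, 1]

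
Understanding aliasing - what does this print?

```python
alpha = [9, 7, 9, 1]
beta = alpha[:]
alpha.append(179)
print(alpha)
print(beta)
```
[9, 7, 9, 1, 179]
[9, 7, 9, 1]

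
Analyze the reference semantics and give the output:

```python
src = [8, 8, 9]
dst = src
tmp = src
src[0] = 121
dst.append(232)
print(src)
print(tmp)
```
[121, 8, 9, 232]
[121, 8, 9, 232]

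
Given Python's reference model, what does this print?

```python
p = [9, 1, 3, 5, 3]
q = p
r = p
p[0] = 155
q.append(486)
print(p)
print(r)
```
[155, 1, 3, 5, 3, 486]
[155, 1, 3, 5, 3, 486]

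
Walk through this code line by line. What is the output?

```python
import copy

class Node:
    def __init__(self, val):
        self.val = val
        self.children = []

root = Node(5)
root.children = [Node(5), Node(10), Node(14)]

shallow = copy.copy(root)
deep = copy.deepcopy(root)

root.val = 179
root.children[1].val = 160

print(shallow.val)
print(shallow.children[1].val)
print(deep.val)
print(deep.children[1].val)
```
5
160
5
10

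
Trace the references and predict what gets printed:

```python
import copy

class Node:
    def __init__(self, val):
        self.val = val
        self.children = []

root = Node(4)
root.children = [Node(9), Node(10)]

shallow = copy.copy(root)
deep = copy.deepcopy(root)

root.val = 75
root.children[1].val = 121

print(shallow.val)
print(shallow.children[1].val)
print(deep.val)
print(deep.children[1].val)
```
4
121
4
10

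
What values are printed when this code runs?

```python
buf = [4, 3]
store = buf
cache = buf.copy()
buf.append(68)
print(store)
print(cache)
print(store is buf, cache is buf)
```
[4, 3, 68]
[4, 3]
True False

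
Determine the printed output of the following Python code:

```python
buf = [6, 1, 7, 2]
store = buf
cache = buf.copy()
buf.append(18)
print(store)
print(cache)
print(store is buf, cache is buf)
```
[6, 1, 7, 2, 18]
[6, 1, 7, 2]
True False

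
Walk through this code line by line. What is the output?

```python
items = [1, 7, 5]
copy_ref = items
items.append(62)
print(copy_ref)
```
[1, 7, 5, 62]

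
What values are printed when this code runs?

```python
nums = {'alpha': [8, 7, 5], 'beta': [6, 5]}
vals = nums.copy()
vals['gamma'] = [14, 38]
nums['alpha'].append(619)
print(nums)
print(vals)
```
{'alpha': [8, 7, 5, 619], 'beta': [6, 5]}
{'alpha': [8, 7, 5, 619], 'beta': [6, 5], 'gamma': [14, 38]}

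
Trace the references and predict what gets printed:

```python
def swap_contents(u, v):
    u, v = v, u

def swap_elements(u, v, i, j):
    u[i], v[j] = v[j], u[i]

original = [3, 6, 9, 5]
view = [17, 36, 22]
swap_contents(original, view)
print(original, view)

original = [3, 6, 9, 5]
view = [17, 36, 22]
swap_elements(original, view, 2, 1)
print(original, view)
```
[3, 6, 9, 5] [17, 36, 22]
[3, 6, 36, 5] [17, 9, 22]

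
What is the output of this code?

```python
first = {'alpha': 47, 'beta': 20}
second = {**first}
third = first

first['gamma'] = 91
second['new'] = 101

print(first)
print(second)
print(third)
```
{'alpha': 47, 'beta': 20, 'gamma': 91}
{'alpha': 47, 'beta': 20, 'new': 101}
{'alpha': 47, 'beta': 20, 'gamma': 91}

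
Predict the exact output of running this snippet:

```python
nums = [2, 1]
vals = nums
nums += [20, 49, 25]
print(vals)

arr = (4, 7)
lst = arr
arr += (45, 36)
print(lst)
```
[2, 1, 20, 49, 25]
(4, 7)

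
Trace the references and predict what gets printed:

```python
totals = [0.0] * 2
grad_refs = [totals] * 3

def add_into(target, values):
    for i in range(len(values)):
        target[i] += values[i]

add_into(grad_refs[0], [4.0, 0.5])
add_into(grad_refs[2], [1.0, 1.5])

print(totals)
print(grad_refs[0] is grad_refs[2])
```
[5.0, 2.0]
True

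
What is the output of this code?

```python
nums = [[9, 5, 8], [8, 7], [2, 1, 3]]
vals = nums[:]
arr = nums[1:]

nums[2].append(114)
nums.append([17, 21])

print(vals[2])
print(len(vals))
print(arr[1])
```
[2, 1, 3, 114]
3
[2, 1, 3, 114]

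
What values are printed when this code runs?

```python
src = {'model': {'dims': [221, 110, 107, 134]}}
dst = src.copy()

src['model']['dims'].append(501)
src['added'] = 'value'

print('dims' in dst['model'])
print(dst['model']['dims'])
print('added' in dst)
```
True
[221, 110, 107, 134, 501]
False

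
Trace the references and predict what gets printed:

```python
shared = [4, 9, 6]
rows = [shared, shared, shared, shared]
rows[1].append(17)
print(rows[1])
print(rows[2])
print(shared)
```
[4, 9, 6, 17]
[4, 9, 6, 17]
[4, 9, 6, 17]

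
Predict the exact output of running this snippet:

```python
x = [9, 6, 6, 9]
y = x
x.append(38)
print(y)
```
[9, 6, 6, 9, 38]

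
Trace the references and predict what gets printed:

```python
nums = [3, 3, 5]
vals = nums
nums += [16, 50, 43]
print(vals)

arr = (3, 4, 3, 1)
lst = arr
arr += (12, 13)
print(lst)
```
[3, 3, 5, 16, 50, 43]
(3, 4, 3, 1)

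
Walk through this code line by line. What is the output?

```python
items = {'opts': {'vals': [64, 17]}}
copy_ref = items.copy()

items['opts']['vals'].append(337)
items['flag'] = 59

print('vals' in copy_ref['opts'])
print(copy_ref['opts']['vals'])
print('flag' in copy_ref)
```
True
[64, 17, 337]
False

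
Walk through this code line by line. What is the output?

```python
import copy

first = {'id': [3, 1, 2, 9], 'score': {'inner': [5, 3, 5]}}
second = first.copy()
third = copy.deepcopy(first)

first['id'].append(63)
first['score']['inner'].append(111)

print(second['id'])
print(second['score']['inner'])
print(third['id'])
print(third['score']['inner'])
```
[3, 1, 2, 9, 63]
[5, 3, 5, 111]
[3, 1, 2, 9]
[5, 3, 5]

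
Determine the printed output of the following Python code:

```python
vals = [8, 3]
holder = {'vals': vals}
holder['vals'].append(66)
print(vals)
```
[8, 3, 66]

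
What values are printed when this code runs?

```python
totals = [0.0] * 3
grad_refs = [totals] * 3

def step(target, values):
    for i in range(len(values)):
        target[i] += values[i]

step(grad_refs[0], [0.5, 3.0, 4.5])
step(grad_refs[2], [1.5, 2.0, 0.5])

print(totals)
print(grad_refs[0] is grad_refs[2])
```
[2.0, 5.0, 5.0]
True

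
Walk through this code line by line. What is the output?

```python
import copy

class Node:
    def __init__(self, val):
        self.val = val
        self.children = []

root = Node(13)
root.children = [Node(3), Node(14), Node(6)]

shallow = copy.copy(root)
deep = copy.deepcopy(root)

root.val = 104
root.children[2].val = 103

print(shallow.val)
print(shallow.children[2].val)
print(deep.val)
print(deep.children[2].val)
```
13
103
13
6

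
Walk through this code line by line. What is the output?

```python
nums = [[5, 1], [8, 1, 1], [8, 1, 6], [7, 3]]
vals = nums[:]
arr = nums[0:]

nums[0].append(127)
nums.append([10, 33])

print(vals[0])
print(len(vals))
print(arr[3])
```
[5, 1, 127]
4
[7, 3]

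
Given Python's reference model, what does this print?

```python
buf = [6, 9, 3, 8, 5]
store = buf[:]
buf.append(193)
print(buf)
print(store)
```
[6, 9, 3, 8, 5, 193]
[6, 9, 3, 8, 5]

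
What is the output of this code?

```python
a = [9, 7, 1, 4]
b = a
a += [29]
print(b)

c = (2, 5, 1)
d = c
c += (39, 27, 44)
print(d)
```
[9, 7, 1, 4, 29]
(2, 5, 1)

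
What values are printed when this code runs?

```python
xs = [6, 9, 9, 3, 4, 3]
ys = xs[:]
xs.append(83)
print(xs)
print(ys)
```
[6, 9, 9, 3, 4, 3, 83]
[6, 9, 9, 3, 4, 3]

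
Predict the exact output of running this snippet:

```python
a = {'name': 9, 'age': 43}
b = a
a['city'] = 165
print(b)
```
{'name': 9, 'age': 43, 'city': 165}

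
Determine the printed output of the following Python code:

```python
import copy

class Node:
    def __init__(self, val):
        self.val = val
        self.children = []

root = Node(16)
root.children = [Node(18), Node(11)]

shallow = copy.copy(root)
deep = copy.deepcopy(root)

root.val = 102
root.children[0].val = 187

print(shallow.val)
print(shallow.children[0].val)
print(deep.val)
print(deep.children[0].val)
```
16
187
16
18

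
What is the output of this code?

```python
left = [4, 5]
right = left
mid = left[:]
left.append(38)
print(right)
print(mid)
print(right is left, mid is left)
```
[4, 5, 38]
[4, 5]
True False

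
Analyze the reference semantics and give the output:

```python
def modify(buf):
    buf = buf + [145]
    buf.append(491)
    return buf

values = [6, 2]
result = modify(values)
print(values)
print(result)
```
[6, 2]
[6, 2, 145, 491]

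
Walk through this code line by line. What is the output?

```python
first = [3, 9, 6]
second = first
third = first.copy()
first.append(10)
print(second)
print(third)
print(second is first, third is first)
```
[3, 9, 6, 10]
[3, 9, 6]
True False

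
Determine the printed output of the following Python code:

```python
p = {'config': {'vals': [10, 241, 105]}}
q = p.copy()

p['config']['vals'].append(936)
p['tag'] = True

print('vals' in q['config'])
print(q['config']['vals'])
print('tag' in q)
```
True
[10, 241, 105, 936]
False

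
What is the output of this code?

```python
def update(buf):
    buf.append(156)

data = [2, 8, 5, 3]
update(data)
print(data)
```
[2, 8, 5, 3, 156]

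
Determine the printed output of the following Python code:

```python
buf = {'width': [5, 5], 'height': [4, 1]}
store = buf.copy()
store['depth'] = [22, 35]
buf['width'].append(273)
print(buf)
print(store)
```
{'width': [5, 5, 273], 'height': [4, 1]}
{'width': [5, 5, 273], 'height': [4, 1], 'depth': [22, 35]}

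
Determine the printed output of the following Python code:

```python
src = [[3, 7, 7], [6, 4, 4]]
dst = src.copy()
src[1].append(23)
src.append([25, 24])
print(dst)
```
[[3, 7, 7], [6, 4, 4, 23]]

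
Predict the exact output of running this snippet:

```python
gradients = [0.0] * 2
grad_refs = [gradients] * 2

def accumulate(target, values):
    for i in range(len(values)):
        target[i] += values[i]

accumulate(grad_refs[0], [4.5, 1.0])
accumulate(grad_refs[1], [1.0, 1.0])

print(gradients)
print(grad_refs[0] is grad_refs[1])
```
[5.5, 2.0]
True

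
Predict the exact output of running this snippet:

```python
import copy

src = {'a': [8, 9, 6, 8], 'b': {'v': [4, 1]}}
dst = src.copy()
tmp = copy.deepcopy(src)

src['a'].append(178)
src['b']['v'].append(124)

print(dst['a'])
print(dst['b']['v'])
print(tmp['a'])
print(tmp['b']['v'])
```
[8, 9, 6, 8, 178]
[4, 1, 124]
[8, 9, 6, 8]
[4, 1]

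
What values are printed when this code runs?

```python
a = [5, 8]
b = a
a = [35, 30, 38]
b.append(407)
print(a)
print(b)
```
[35, 30, 38]
[5, 8, 407]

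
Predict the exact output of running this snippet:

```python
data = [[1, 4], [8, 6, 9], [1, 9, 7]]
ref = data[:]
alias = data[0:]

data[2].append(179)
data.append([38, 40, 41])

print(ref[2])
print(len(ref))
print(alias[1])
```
[1, 9, 7, 179]
3
[8, 6, 9]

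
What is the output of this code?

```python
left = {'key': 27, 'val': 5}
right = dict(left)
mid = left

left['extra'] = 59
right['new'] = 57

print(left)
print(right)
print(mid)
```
{'key': 27, 'val': 5, 'extra': 59}
{'key': 27, 'val': 5, 'new': 57}
{'key': 27, 'val': 5, 'extra': 59}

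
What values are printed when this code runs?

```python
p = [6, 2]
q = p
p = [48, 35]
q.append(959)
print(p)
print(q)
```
[48, 35]
[6, 2, 959]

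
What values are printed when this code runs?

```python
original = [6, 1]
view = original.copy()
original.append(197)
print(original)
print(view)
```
[6, 1, 197]
[6, 1]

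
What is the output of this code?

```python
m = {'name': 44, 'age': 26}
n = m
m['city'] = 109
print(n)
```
{'name': 44, 'age': 26, 'city': 109}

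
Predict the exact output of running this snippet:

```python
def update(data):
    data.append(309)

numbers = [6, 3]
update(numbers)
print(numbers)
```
[6, 3, 309]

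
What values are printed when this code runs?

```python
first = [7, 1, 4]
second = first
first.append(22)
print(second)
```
[7, 1, 4, 22]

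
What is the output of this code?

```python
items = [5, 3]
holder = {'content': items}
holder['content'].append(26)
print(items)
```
[5, 3, 26]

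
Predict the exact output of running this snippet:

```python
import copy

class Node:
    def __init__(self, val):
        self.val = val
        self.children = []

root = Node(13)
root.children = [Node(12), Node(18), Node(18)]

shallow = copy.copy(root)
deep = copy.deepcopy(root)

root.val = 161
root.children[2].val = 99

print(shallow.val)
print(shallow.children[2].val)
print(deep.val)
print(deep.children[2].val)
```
13
99
13
18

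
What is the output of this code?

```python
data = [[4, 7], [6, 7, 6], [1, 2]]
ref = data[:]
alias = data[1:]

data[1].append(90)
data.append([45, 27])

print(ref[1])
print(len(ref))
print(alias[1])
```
[6, 7, 6, 90]
3
[1, 2]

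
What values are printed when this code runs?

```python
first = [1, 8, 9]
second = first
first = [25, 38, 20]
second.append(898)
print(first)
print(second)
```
[25, 38, 20]
[1, 8, 9, 898]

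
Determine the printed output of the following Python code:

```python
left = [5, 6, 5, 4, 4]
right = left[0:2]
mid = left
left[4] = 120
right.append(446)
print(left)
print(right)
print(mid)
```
[5, 6, 5, 4, 120]
[5, 6, 446]
[5, 6, 5, 4, 120]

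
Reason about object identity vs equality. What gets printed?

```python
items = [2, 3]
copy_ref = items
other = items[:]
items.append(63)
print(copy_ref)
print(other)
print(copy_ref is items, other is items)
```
[2, 3, 63]
[2, 3]
True False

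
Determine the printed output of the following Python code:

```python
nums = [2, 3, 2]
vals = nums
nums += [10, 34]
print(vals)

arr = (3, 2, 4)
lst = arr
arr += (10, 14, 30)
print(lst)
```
[2, 3, 2, 10, 34]
(3, 2, 4)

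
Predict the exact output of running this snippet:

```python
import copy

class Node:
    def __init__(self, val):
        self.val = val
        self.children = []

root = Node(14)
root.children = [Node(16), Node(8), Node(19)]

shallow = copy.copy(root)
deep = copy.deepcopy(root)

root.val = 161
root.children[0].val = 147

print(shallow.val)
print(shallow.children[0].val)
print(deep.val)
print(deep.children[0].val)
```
14
147
14
16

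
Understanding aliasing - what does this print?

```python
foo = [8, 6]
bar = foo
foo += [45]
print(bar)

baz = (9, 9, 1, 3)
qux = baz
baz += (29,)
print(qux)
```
[8, 6, 45]
(9, 9, 1, 3)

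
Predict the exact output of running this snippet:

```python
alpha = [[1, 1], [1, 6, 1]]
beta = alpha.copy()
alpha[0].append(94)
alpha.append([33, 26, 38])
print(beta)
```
[[1, 1, 94], [1, 6, 1]]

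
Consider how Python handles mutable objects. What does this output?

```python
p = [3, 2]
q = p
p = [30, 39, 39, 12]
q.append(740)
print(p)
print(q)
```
[30, 39, 39, 12]
[3, 2, 740]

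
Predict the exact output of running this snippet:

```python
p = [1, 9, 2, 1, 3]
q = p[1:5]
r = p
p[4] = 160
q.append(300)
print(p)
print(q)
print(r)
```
[1, 9, 2, 1, 160]
[9, 2, 1, 3, 300]
[1, 9, 2, 1, 160]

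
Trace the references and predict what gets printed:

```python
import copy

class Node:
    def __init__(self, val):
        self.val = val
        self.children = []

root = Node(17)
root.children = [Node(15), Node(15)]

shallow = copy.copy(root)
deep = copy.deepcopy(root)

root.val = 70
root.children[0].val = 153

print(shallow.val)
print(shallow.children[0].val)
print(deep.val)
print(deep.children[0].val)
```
17
153
17
15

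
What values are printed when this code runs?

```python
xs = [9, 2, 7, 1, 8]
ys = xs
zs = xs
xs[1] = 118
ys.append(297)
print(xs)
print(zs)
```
[9, 118, 7, 1, 8, 297]
[9, 118, 7, 1, 8, 297]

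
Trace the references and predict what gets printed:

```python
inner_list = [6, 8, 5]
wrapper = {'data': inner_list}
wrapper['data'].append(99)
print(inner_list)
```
[6, 8, 5, 99]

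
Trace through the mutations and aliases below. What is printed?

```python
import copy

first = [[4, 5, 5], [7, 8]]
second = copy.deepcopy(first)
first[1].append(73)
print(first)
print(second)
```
[[4, 5, 5], [7, 8, 73]]
[[4, 5, 5], [7, 8]]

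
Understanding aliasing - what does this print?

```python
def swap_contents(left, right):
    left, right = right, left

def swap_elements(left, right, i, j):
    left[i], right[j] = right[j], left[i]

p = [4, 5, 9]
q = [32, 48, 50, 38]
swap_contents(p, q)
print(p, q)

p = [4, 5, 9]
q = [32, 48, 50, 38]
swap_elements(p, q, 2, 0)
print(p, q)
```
[4, 5, 9] [32, 48, 50, 38]
[4, 5, 32] [9, 48, 50, 38]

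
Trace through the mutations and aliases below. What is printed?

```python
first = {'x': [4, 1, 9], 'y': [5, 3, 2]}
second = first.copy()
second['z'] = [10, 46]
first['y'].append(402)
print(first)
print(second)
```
{'x': [4, 1, 9], 'y': [5, 3, 2, 402]}
{'x': [4, 1, 9], 'y': [5, 3, 2, 402], 'z': [10, 46]}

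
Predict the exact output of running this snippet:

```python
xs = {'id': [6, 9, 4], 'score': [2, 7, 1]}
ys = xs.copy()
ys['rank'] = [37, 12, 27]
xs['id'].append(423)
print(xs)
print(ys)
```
{'id': [6, 9, 4, 423], 'score': [2, 7, 1]}
{'id': [6, 9, 4, 423], 'score': [2, 7, 1], 'rank': [37, 12, 27]}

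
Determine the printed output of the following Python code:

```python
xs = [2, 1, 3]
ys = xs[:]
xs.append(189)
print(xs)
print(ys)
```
[2, 1, 3, 189]
[2, 1, 3]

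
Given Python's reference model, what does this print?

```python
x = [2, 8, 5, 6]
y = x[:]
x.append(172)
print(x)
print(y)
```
[2, 8, 5, 6, 172]
[2, 8, 5, 6]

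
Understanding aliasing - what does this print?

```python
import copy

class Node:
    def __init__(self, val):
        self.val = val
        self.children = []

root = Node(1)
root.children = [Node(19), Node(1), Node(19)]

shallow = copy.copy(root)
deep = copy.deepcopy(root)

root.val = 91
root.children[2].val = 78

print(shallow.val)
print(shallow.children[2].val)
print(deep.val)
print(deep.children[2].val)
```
1
78
1
19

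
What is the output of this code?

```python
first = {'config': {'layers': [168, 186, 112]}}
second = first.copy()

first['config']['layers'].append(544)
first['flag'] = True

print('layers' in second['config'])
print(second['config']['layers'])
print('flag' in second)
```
True
[168, 186, 112, 544]
False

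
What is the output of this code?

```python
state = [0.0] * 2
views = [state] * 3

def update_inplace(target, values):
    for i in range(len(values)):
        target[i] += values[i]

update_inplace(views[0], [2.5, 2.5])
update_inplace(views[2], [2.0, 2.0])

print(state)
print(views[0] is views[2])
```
[4.5, 4.5]
True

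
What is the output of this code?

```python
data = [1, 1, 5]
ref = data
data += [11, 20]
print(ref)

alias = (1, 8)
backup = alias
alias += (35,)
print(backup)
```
[1, 1, 5, 11, 20]
(1, 8)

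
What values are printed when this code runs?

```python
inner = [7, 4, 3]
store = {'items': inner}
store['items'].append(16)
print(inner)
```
[7, 4, 3, 16]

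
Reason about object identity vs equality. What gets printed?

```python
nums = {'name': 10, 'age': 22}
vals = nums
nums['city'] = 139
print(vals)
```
{'name': 10, 'age': 22, 'city': 139}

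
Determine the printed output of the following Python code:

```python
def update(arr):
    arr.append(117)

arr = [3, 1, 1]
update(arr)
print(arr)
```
[3, 1, 1, 117]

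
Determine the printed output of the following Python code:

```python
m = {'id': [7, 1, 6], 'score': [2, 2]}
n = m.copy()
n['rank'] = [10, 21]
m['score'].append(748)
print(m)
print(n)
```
{'id': [7, 1, 6], 'score': [2, 2, 748]}
{'id': [7, 1, 6], 'score': [2, 2, 748], 'rank': [10, 21]}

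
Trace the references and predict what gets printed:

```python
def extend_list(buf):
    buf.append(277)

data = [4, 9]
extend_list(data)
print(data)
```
[4, 9, 277]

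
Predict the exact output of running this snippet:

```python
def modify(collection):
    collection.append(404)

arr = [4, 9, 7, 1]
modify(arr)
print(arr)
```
[4, 9, 7, 1, 404]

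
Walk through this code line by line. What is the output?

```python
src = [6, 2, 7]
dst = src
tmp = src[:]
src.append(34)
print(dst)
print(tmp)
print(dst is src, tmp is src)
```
[6, 2, 7, 34]
[6, 2, 7]
True False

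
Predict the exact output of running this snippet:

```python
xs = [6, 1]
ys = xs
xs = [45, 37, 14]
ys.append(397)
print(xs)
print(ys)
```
[45, 37, 14]
[6, 1, 397]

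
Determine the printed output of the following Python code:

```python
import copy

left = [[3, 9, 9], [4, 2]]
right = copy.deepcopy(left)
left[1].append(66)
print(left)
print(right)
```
[[3, 9, 9], [4, 2, 66]]
[[3, 9, 9], [4, 2]]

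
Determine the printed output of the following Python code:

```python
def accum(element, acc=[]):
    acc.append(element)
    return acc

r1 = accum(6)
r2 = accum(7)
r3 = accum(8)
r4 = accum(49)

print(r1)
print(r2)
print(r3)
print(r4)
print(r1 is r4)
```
[6, 7, 8, 49]
[6, 7, 8, 49]
[6, 7, 8, 49]
[6, 7, 8, 49]
True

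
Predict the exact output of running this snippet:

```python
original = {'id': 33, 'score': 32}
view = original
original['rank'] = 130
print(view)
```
{'id': 33, 'score': 32, 'rank': 130}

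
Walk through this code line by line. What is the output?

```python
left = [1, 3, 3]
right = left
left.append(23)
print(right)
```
[1, 3, 3, 23]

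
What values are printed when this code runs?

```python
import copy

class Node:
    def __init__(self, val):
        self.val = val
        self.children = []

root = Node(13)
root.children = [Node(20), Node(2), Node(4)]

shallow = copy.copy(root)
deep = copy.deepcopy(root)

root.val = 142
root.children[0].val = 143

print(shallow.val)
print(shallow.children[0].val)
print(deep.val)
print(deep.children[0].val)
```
13
143
13
20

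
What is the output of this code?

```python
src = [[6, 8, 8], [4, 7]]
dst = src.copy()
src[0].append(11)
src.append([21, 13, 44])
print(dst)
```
[[6, 8, 8, 11], [4, 7]]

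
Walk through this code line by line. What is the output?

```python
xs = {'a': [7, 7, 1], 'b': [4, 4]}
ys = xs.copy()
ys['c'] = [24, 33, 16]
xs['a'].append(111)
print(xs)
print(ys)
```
{'a': [7, 7, 1, 111], 'b': [4, 4]}
{'a': [7, 7, 1, 111], 'b': [4, 4], 'c': [24, 33, 16]}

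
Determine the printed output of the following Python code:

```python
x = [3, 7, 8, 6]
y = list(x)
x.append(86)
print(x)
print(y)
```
[3, 7, 8, 6, 86]
[3, 7, 8, 6]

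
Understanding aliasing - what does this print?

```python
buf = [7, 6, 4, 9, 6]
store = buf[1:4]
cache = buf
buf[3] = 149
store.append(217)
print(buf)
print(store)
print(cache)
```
[7, 6, 4, 149, 6]
[6, 4, 9, 217]
[7, 6, 4, 149, 6]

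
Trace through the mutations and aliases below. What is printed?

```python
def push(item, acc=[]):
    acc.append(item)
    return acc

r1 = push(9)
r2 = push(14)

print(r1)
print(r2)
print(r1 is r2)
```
[9, 14]
[9, 14]
True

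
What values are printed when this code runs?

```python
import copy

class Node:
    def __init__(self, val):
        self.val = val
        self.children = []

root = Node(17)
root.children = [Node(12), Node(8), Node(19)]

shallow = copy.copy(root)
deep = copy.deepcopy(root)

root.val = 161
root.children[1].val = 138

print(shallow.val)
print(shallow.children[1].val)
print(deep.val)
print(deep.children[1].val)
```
17
138
17
8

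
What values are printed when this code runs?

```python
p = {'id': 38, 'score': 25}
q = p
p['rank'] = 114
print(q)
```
{'id': 38, 'score': 25, 'rank': 114}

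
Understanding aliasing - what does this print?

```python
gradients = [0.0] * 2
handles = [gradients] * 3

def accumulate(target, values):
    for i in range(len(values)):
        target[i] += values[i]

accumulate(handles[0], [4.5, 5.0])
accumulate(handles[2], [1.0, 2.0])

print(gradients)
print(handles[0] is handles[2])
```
[5.5, 7.0]
True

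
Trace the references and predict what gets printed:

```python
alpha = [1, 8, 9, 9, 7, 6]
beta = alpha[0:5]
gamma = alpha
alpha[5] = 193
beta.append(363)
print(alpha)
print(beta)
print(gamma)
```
[1, 8, 9, 9, 7, 193]
[1, 8, 9, 9, 7, 363]
[1, 8, 9, 9, 7, 193]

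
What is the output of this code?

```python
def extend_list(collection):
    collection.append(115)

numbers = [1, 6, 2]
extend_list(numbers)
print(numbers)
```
[1, 6, 2, 115]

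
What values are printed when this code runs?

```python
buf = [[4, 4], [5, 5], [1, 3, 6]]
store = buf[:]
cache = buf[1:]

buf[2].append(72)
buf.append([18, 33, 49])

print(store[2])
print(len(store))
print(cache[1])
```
[1, 3, 6, 72]
3
[1, 3, 6, 72]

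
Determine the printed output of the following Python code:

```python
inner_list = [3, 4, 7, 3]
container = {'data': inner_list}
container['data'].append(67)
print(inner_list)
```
[3, 4, 7, 3, 67]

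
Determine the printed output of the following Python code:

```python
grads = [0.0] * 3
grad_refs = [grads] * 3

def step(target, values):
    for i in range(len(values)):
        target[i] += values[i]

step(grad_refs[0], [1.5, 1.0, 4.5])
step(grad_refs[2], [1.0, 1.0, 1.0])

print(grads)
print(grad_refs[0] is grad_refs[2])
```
[2.5, 2.0, 5.5]
True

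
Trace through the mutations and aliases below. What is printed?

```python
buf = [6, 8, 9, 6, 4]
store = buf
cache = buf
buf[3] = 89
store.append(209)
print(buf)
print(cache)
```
[6, 8, 9, 89, 4, 209]
[6, 8, 9, 89, 4, 209]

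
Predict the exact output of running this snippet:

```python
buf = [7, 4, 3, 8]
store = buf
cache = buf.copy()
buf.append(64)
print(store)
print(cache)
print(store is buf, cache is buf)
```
[7, 4, 3, 8, 64]
[7, 4, 3, 8]
True False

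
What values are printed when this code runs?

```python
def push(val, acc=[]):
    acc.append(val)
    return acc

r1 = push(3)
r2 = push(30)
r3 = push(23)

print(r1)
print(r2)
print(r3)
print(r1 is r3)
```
[3, 30, 23]
[3, 30, 23]
[3, 30, 23]
True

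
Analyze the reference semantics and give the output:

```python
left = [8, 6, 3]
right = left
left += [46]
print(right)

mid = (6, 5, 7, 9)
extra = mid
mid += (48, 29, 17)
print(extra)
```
[8, 6, 3, 46]
(6, 5, 7, 9)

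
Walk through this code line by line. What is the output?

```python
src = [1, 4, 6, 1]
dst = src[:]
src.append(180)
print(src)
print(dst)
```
[1, 4, 6, 1, 180]
[1, 4, 6, 1]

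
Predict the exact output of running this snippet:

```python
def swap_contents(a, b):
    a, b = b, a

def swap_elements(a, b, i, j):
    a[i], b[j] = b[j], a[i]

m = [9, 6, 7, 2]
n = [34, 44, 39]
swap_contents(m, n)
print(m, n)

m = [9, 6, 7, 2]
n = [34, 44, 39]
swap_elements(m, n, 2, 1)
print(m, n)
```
[9, 6, 7, 2] [34, 44, 39]
[9, 6, 44, 2] [34, 7, 39]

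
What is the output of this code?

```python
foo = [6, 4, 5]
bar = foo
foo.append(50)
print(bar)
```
[6, 4, 5, 50]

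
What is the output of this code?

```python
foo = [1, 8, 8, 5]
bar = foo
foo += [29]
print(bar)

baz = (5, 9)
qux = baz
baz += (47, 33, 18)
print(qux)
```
[1, 8, 8, 5, 29]
(5, 9)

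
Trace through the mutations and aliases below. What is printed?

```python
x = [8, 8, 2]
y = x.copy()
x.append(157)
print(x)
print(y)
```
[8, 8, 2, 157]
[8, 8, 2]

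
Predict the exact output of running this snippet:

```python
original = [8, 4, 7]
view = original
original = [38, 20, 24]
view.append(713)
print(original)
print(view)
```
[38, 20, 24]
[8, 4, 7, 713]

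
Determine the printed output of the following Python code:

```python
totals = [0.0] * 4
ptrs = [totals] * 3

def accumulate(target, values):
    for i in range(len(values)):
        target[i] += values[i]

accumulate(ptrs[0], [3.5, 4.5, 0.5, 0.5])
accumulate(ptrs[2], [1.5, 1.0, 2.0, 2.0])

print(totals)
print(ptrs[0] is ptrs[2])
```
[5.0, 5.5, 2.5, 2.5]
True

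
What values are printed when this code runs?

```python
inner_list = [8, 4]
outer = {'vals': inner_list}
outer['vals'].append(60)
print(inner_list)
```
[8, 4, 60]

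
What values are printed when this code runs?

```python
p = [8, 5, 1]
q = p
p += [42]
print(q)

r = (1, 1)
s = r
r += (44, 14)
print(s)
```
[8, 5, 1, 42]
(1, 1)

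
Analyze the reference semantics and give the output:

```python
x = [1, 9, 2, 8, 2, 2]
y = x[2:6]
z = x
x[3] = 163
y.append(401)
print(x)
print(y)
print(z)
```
[1, 9, 2, 163, 2, 2]
[2, 8, 2, 2, 401]
[1, 9, 2, 163, 2, 2]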